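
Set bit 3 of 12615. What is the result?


12615 | (1 << 3) = 12615 | 8 = 12623

12623


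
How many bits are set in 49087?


0b1011111110111111 has 14 set bits

14


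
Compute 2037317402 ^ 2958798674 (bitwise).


0b1111001011011101111111100011010 ^ 0b10110000010110111010111101010010 = 0b11001001001101010101000001001000 = 3375714376

3375714376


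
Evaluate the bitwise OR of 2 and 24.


0b10 | 0b11000 = 0b11010 = 26

26


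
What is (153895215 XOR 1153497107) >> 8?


Step 1: 153895215 ^ 1153497107 = 1307359548
Step 2: 1307359548 >> 8 = 5106873

5106873


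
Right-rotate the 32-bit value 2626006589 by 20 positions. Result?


Rotate 0b10011100100001011010111000111101 right by 20 (32-bit) = 0b1011010111000111101100111001000 = 1524881864

1524881864


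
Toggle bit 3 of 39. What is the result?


39 ^ (1 << 3) = 39 ^ 8 = 47

47


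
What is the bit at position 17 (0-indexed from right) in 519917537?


0b11110111111010100111111100001, position 17 = 0

0


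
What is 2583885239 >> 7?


0b10011010000000101111010110110111 >> 7 = 0b1001101000000010111101011 = 20186603

20186603


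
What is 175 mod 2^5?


175 & 31 = 15

15


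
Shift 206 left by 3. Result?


0b11001110 << 3 = 0b11001110000 = 1648

1648


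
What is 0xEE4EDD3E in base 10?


EE4EDD3E hex = 3998145854 decimal

3998145854


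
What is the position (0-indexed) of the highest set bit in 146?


0b10010010. Highest set bit at position 7

7


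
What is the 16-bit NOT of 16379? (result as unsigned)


~0b11111111111011 = 0b1100000000000100 = 49156 (16-bit unsigned)

49156


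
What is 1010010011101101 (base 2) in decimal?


1010010011101101 in decimal = 42221

42221


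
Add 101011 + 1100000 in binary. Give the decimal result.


101011 + 1100000 = 10001011 = 139

139


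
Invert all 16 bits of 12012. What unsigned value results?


12012 ^ 65535 = 53523

53523


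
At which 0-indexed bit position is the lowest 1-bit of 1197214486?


0b1000111010111000000101100010110. Lowest set bit at position 1

1


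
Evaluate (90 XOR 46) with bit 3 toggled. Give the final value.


Step 1: 90 ^ 46 = 116
Step 2: 116 ^ (1 << 3) = 116 ^ 8 = 124

124


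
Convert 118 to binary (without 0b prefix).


118 = 1110110 in binary

1110110


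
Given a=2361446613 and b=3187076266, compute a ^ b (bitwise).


2361446613 ^ 3187076266 = 825638015

825638015


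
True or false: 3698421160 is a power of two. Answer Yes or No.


0b11011100011100010110110110101000. Multiple bits set => No

No


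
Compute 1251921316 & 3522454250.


0b1001010100111101100110110100100 & 0b11010001111101000110001011101010 = 0b1000000100101000100000010100000 = 1083457696

1083457696


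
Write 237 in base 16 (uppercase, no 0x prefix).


237 = ED hex

ED


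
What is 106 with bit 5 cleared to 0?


106 & ~(1 << 5) = 74

74


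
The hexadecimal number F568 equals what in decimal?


F568 hex = 62824 decimal

62824


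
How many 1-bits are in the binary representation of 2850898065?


0b10101001111011010100000010010001 has 14 set bits

14


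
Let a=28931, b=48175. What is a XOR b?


28931 ^ 48175 = 52524

52524


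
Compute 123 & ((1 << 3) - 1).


123 & 7 = 3

3


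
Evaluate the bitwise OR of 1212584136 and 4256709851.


0b1001000010001101001000011001000 | 0b11111101101110000011110011011011 = 0b11111101111111101011110011011011 = 4261330139

4261330139


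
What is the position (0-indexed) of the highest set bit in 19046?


0b100101001100110. Highest set bit at position 14

14


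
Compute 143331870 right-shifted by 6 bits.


0b1000100010110001001000011110 >> 6 = 0b1000100010110001001000 = 2239560

2239560


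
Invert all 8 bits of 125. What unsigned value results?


125 ^ 255 = 130

130


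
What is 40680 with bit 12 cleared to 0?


40680 & ~(1 << 12) = 36584

36584


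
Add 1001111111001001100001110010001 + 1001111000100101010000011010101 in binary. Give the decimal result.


1001111111001001100001110010001 + 1001111000100101010000011010101 = 10011110111101110110010001100110 = 2667013222

2667013222


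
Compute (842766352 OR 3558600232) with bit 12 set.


Step 1: 842766352 | 3558600232 = 4131126840
Step 2: 4131126840 | (1 << 12) = 4131126840 | 4096 = 4131126840

4131126840


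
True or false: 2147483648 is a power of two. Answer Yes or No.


0b10000000000000000000000000000000. Only one bit set => Yes

Yes


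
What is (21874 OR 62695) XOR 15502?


Step 1: 21874 | 62695 = 62967
Step 2: 62967 ^ 15502 = 51577

51577


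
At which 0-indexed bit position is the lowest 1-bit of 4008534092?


0b11101110111011010110000001001100. Lowest set bit at position 2

2


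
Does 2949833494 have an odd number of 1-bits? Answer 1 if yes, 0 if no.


0b10101111110100101110001100010110 has 18 ones => parity 0

0


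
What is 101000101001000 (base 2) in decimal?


101000101001000 in decimal = 20808

20808


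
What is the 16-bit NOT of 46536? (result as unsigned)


~0b1011010111001000 = 0b100101000110111 = 18999 (16-bit unsigned)

18999


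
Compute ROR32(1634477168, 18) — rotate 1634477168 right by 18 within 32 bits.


Rotate 0b1100001011011000010010001110000 right by 18 (32-bit) = 0b1001000111000001100001011011 = 152836187

152836187


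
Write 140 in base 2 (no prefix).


140 = 10001100 in binary

10001100


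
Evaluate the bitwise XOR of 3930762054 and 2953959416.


0b11101010010010101010101101000110 ^ 0b10110000000100011101011111111000 = 0b1011010010110110111110010111110 = 1515945150

1515945150


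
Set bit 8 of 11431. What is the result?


11431 | (1 << 8) = 11431 | 256 = 11687

11687


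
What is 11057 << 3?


0b10101100110001 << 3 = 0b10101100110001000 = 88456

88456


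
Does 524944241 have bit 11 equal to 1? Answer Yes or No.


0b11111010010100000001101110001, bit 11 = 0. No

No


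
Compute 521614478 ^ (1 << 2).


521614478 ^ (1 << 2) = 521614478 ^ 4 = 521614474

521614474


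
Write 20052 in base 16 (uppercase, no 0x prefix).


20052 = 4E54 hex

4E54


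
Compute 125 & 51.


0b1111101 & 0b110011 = 0b110001 = 49

49


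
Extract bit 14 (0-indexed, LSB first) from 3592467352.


0b11010110001000001011001110011000, position 14 = 0

0


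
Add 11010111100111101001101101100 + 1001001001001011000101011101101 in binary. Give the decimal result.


11010111100111101001101101100 + 1001001001001011000101011101101 = 1100100000110010101111001011001 = 1679384153

1679384153


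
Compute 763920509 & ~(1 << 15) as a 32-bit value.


763920509 & ~(1 << 15) = 763887741

763887741


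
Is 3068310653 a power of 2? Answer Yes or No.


0b10110110111000101011010001111101. Multiple bits set => No

No


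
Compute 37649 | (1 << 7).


37649 | (1 << 7) = 37649 | 128 = 37777

37777


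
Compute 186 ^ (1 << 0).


186 ^ (1 << 0) = 186 ^ 1 = 187

187


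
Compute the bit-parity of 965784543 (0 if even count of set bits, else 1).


0b111001100100001011001111011111 has 18 ones => parity 0

0


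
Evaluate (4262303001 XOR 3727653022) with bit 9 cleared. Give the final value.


Step 1: 4262303001 ^ 3727653022 = 539159943
Step 2: 539159943 & ~(1 << 9) = 539159943

539159943


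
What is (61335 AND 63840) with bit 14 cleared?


Step 1: 61335 & 63840 = 59648
Step 2: 59648 & ~(1 << 14) = 43264

43264


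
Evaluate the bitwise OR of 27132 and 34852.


0b110100111111100 | 0b1000100000100100 = 0b1110100111111100 = 59900

59900


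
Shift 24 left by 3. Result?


0b11000 << 3 = 0b11000000 = 192

192


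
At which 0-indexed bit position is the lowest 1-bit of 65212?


0b1111111010111100. Lowest set bit at position 2

2


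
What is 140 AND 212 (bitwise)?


0b10001100 & 0b11010100 = 0b10000100 = 132

132


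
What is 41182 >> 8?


0b1010000011011110 >> 8 = 0b10100000 = 160

160


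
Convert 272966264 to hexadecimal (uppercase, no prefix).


272966264 = 10452278 hex

10452278


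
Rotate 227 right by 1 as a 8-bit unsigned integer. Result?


Rotate 0b11100011 right by 1 (8-bit) = 0b11110001 = 241

241


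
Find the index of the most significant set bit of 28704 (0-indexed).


0b111000000100000. Highest set bit at position 14

14


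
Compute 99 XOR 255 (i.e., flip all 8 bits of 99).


99 ^ 255 = 156

156


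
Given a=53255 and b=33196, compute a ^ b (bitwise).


53255 ^ 33196 = 20907

20907


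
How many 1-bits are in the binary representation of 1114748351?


0b1000010011100011011010110111111 has 18 set bits

18


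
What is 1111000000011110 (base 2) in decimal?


1111000000011110 in decimal = 61470

61470


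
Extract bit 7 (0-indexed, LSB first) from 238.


0b11101110, position 7 = 1

1


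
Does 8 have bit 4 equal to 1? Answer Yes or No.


0b1000, bit 4 = 0. No

No


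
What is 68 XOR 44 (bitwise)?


0b1000100 ^ 0b101100 = 0b1101000 = 104

104


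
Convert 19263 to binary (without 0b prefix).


19263 = 100101100111111 in binary

100101100111111


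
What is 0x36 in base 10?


36 hex = 54 decimal

54


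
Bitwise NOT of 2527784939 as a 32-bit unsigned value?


~0b10010110101010101110111111101011 = 0b1101001010101010001000000010100 = 1767182356 (32-bit unsigned)

1767182356


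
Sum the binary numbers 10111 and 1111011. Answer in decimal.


10111 + 1111011 = 10010010 = 146

146


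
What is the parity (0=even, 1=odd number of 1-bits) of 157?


0b10011101 has 5 ones => parity 1

1


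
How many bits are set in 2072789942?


0b1111011100011000100001110110110 has 17 set bits

17


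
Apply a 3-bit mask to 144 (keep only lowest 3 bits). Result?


144 & 7 = 0

0


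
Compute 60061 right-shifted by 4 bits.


0b1110101010011101 >> 4 = 0b111010101001 = 3753

3753


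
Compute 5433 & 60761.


0b1010100111001 & 0b1110110101011001 = 0b10100011001 = 1305

1305


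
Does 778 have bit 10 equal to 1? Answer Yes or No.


0b1100001010, bit 10 = 0. No

No


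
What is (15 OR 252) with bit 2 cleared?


Step 1: 15 | 252 = 255
Step 2: 255 & ~(1 << 2) = 251

251


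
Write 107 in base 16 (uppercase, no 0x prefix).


107 = 6B hex

6B


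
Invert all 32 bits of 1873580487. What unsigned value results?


1873580487 ^ 4294967295 = 2421386808

2421386808


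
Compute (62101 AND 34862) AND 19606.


Step 1: 62101 & 34862 = 32772
Step 2: 32772 & 19606 = 4

4


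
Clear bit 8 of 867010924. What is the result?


867010924 & ~(1 << 8) = 867010668

867010668


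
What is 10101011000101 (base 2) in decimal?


10101011000101 in decimal = 10949

10949


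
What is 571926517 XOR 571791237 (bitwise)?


0b100010000101101110011111110101 ^ 0b100010000101001101011110000101 = 0b100011000001110000 = 143472

143472


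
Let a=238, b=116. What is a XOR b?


238 ^ 116 = 154

154


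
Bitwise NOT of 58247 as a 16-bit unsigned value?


~0b1110001110000111 = 0b1110001111000 = 7288 (16-bit unsigned)

7288


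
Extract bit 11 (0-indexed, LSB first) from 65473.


0b1111111111000001, position 11 = 1

1


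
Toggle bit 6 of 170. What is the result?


170 ^ (1 << 6) = 170 ^ 64 = 234

234


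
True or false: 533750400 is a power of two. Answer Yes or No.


0b11111110100000110001010000000. Multiple bits set => No

No


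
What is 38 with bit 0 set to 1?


38 | (1 << 0) = 38 | 1 = 39

39


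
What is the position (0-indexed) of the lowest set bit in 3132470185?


0b10111010101101011011001110101001. Lowest set bit at position 0

0


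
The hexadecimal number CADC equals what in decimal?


CADC hex = 51932 decimal

51932


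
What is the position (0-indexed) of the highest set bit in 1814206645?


0b1101100001000101001100010110101. Highest set bit at position 30

30


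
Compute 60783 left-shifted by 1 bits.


0b1110110101101111 << 1 = 0b11101101011011110 = 121566

121566


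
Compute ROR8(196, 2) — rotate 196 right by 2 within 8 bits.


Rotate 0b11000100 right by 2 (8-bit) = 0b110001 = 49

49


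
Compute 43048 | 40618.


0b1010100000101000 | 0b1001111010101010 = 0b1011111010101010 = 48810

48810


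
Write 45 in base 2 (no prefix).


45 = 101101 in binary

101101


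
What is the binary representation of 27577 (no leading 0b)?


27577 = 110101110111001 in binary

110101110111001


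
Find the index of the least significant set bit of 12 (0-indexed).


0b1100. Lowest set bit at position 2

2


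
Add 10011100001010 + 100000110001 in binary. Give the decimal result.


10011100001010 + 100000110001 = 10111100111011 = 12091

12091


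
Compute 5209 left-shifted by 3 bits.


0b1010001011001 << 3 = 0b1010001011001000 = 41672

41672


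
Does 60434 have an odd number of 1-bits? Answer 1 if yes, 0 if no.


0b1110110000010010 has 7 ones => parity 1

1


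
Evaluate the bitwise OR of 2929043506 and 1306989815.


0b10101110100101011010100000110010 | 0b1001101111001110001010011110111 = 0b11101111111101111011110011110111 = 4025990391

4025990391


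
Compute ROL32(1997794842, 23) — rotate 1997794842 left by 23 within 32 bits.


Rotate 0b1110111000100111110111000011010 left by 23 (32-bit) = 0b1101001110111000100111110111 = 222005751

222005751


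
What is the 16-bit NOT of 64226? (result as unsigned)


~0b1111101011100010 = 0b10100011101 = 1309 (16-bit unsigned)

1309


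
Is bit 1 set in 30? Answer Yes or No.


0b11110, bit 1 = 1. Yes

Yes


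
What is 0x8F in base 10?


8F hex = 143 decimal

143


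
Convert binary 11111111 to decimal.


11111111 in decimal = 255

255


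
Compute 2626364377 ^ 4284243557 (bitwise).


0b10011100100010110010001111011001 ^ 0b11111111010111000101111001100101 = 0b1100011110101110111110110111100 = 1675066812

1675066812


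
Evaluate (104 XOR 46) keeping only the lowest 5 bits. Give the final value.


Step 1: 104 ^ 46 = 70
Step 2: 70 & 31 = 6

6


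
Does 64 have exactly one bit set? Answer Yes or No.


0b1000000. Only one bit set => Yes

Yes


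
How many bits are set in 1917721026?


0b1110010010011100001100111000010 has 14 set bits

14


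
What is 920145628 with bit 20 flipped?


920145628 ^ (1 << 20) = 920145628 ^ 1048576 = 919097052

919097052


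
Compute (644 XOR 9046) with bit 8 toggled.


Step 1: 644 ^ 9046 = 8658
Step 2: 8658 ^ (1 << 8) = 8658 ^ 256 = 8402

8402


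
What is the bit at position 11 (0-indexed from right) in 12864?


0b11001001000000, position 11 = 0

0


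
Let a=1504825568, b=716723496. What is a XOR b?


1504825568 ^ 716723496 = 1930003912

1930003912


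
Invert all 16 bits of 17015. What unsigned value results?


17015 ^ 65535 = 48520

48520


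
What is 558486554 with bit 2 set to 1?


558486554 | (1 << 2) = 558486554 | 4 = 558486558

558486558


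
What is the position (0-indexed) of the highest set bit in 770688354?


0b101101111011111100010101100010. Highest set bit at position 29

29


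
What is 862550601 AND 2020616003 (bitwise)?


0b110011011010010111101001001001 & 0b1111000011100000010011101000011 = 0b110000011000000010001001000001 = 811606593

811606593


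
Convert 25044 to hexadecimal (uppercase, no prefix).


25044 = 61D4 hex

61D4


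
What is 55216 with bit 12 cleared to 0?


55216 & ~(1 << 12) = 51120

51120


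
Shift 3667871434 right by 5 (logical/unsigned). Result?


0b11011010100111110100011011001010 >> 5 = 0b110110101001111101000110110 = 114620982

114620982


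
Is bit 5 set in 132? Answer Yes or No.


0b10000100, bit 5 = 0. No

No


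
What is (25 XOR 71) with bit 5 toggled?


Step 1: 25 ^ 71 = 94
Step 2: 94 ^ (1 << 5) = 94 ^ 32 = 126

126


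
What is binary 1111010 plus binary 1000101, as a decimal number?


1111010 + 1000101 = 10111111 = 191

191


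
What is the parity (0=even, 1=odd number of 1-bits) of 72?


0b1001000 has 2 ones => parity 0

0


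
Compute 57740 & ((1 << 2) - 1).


57740 & 3 = 0

0


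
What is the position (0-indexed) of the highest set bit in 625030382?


0b100101010000010011010011101110. Highest set bit at position 29

29


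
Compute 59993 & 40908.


0b1110101001011001 & 0b1001111111001100 = 0b1000101001001000 = 35400

35400


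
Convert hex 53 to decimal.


53 hex = 83 decimal

83


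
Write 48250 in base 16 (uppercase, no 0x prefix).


48250 = BC7A hex

BC7A


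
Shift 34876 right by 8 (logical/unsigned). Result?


0b1000100000111100 >> 8 = 0b10001000 = 136

136


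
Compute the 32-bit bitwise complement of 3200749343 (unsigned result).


~0b10111110110001111000111100011111 = 0b1000001001110000111000011100000 = 1094217952 (32-bit unsigned)

1094217952


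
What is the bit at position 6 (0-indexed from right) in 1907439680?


0b1110001101100010011100001000000, position 6 = 1

1


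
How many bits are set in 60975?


0b1110111000101111 has 11 set bits

11


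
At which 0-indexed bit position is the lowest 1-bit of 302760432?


0b10010000010111100000111110000. Lowest set bit at position 4

4


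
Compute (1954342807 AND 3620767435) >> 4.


Step 1: 1954342807 & 3620767435 = 1414563459
Step 2: 1414563459 >> 4 = 88410216

88410216


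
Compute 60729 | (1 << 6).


60729 | (1 << 6) = 60729 | 64 = 60793

60793


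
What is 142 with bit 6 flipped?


142 ^ (1 << 6) = 142 ^ 64 = 206

206


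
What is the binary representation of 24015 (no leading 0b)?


24015 = 101110111001111 in binary

101110111001111


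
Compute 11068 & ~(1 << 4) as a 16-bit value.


11068 & ~(1 << 4) = 11052

11052


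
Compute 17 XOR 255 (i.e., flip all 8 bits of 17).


17 ^ 255 = 238

238


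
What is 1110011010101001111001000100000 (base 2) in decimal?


1110011010101001111001000100000 in decimal = 1934946848

1934946848


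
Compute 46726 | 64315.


0b1011011010000110 | 0b1111101100111011 = 0b1111111110111111 = 65471

65471


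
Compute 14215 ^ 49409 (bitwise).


0b11011110000111 ^ 0b1100000100000001 = 0b1111011010000110 = 63110

63110


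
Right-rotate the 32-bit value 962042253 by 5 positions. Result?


Rotate 0b111001010101111001100110001101 right by 5 (32-bit) = 0b1101001110010101011110011001100 = 1774894284

1774894284


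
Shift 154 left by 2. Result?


0b10011010 << 2 = 0b1001101000 = 616

616


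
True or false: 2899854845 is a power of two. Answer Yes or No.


0b10101100110110000100010111111101. Multiple bits set => No

No


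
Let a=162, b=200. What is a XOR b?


162 ^ 200 = 106

106


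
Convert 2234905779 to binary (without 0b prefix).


2234905779 = 10000101001101011111010010110011 in binary

10000101001101011111010010110011


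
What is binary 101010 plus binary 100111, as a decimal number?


101010 + 100111 = 1010001 = 81

81


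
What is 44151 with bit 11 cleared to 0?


44151 & ~(1 << 11) = 42103

42103


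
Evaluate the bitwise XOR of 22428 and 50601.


0b101011110011100 ^ 0b1100010110101001 = 0b1001001000110101 = 37429

37429


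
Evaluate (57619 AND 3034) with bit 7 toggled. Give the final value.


Step 1: 57619 & 3034 = 274
Step 2: 274 ^ (1 << 7) = 274 ^ 128 = 402

402


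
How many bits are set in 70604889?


0b100001101010101100001011001 has 12 set bits

12


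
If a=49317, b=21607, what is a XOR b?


49317 ^ 21607 = 38082

38082


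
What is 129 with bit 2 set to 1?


129 | (1 << 2) = 129 | 4 = 133

133


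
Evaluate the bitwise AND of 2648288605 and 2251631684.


0b10011101110110011010110101011101 & 0b10000110001101010010110001000100 = 0b10000100000100010010110001000100 = 2215717956

2215717956


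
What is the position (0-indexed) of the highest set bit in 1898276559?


0b1110001001001010110011011001111. Highest set bit at position 30

30


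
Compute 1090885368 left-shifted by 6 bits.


0b1000001000001011001011011111000 << 6 = 0b1000001000001011001011011111000000000 = 69816663552

69816663552


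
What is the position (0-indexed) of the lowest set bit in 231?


0b11100111. Lowest set bit at position 0

0


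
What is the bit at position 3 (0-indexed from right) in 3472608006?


0b11001110111110111100101100000110, position 3 = 0

0


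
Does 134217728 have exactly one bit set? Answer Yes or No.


0b1000000000000000000000000000. Only one bit set => Yes

Yes


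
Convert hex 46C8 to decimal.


46C8 hex = 18120 decimal

18120


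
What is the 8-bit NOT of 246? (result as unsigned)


~0b11110110 = 0b1001 = 9 (8-bit unsigned)

9


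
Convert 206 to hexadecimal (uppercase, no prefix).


206 = CE hex

CE


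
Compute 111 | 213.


0b1101111 | 0b11010101 = 0b11111111 = 255

255


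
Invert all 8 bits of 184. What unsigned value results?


184 ^ 255 = 71

71


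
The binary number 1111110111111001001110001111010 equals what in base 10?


1111110111111001001110001111010 in decimal = 2130484346

2130484346


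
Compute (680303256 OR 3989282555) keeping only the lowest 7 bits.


Step 1: 680303256 | 3989282555 = 3989806843
Step 2: 3989806843 & 127 = 123

123


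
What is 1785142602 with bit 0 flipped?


1785142602 ^ (1 << 0) = 1785142602 ^ 1 = 1785142603

1785142603


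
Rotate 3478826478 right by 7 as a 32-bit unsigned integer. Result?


Rotate 0b11001111010110101010110111101110 right by 7 (32-bit) = 0b11011101100111101011010101011011 = 3718165851

3718165851


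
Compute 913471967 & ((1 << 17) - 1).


913471967 & 131071 = 31199

31199


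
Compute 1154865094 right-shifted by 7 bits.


0b1000100110101011101011111000110 >> 7 = 0b100010011010101110101111 = 9022383

9022383


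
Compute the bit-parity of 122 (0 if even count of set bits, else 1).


0b1111010 has 5 ones => parity 1

1


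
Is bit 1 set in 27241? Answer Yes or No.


0b110101001101001, bit 1 = 0. No

No


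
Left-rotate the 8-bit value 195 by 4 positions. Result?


Rotate 0b11000011 left by 4 (8-bit) = 0b111100 = 60

60


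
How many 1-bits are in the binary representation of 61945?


0b1111000111111001 has 11 set bits

11


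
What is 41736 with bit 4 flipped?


41736 ^ (1 << 4) = 41736 ^ 16 = 41752

41752


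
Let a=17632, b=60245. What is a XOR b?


17632 ^ 60245 = 44981

44981


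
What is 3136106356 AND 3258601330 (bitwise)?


0b10111010111011010010111101110100 & 0b11000010001110100100111101110010 = 0b10000010001010000000111101110000 = 2183663472

2183663472


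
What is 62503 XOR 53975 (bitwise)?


0b1111010000100111 ^ 0b1101001011010111 = 0b10011011110000 = 9968

9968


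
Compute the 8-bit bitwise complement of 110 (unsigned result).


~0b1101110 = 0b10010001 = 145 (8-bit unsigned)

145


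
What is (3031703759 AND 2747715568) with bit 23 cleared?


Step 1: 3031703759 & 2747715568 = 2693005504
Step 2: 2693005504 & ~(1 << 23) = 2684616896

2684616896


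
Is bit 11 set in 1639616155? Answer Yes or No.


0b1100001101110101000111010011011, bit 11 = 1. Yes

Yes


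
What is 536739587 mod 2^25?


536739587 & 33554431 = 33423107

33423107


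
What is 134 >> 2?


0b10000110 >> 2 = 0b100001 = 33

33


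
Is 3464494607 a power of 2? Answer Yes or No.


0b11001110011111111111111000001111. Multiple bits set => No

No


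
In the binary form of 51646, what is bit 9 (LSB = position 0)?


0b1100100110111110, position 9 = 0

0


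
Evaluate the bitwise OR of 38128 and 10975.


0b1001010011110000 | 0b10101011011111 = 0b1011111011111111 = 48895

48895


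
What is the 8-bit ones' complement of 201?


201 ^ 255 = 54

54


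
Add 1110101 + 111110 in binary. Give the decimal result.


1110101 + 111110 = 10110011 = 179

179


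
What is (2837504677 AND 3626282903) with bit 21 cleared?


Step 1: 2837504677 & 3626282903 = 2283840133
Step 2: 2283840133 & ~(1 << 21) = 2281742981

2281742981


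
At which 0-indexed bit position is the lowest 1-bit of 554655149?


0b100001000011110101110110101101. Lowest set bit at position 0

0


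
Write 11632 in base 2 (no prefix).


11632 = 10110101110000 in binary

10110101110000


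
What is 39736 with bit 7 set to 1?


39736 | (1 << 7) = 39736 | 128 = 39864

39864


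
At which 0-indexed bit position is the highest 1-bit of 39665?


0b1001101011110001. Highest set bit at position 15

15


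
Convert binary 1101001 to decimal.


1101001 in decimal = 105

105


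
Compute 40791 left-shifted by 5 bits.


0b1001111101010111 << 5 = 0b100111110101011100000 = 1305312

1305312


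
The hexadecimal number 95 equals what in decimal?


95 hex = 149 decimal

149


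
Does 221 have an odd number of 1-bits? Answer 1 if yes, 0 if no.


0b11011101 has 6 ones => parity 0

0


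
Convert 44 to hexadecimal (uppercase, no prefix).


44 = 2C hex

2C


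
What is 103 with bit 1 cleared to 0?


103 & ~(1 << 1) = 101

101


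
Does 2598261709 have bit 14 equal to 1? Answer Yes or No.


0b10011010110111100101001111001101, bit 14 = 1. Yes

Yes


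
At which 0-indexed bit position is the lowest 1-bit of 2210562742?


0b10000011110000101000001010110110. Lowest set bit at position 1

1


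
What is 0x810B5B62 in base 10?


810B5B62 hex = 2165005154 decimal

2165005154


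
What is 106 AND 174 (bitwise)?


0b1101010 & 0b10101110 = 0b101010 = 42

42


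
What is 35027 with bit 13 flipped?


35027 ^ (1 << 13) = 35027 ^ 8192 = 43219

43219


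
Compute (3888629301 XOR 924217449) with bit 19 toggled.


Step 1: 3888629301 ^ 924217449 = 3503404636
Step 2: 3503404636 ^ (1 << 19) = 3503404636 ^ 524288 = 3503928924

3503928924


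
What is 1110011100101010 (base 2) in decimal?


1110011100101010 in decimal = 59178

59178


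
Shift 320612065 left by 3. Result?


0b10011000111000010011011100001 << 3 = 0b10011000111000010011011100001000 = 2564896520

2564896520


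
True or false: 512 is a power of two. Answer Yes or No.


0b1000000000. Only one bit set => Yes

Yes


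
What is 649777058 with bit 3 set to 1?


649777058 | (1 << 3) = 649777058 | 8 = 649777066

649777066


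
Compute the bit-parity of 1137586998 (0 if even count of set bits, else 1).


0b1000011110011100011001100110110 has 16 ones => parity 0

0


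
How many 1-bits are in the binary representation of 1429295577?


0b1010101001100010101000111011001 has 15 set bits

15


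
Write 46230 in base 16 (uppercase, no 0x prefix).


46230 = B496 hex

B496


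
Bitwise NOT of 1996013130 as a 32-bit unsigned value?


~0b1110110111110001011111001001010 = 0b10001001000001110100000110110101 = 2298954165 (32-bit unsigned)

2298954165


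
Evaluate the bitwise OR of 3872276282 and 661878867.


0b11100110110011100011111100111010 | 0b100111011100110111100001010011 = 0b11100111111111110111111101111011 = 3892281211

3892281211


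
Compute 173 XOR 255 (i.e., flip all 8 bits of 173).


173 ^ 255 = 82

82


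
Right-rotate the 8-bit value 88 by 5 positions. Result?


Rotate 0b1011000 right by 5 (8-bit) = 0b11000010 = 194

194


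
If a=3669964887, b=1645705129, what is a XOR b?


3669964887 ^ 1645705129 = 3098038270

3098038270


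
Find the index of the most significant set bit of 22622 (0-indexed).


0b101100001011110. Highest set bit at position 14

14


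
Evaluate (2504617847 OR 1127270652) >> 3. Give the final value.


Step 1: 2504617847 | 1127270652 = 3615092735
Step 2: 3615092735 >> 3 = 451886591

451886591


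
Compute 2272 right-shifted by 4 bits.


0b100011100000 >> 4 = 0b10001110 = 142

142


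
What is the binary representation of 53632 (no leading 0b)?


53632 = 1101000110000000 in binary

1101000110000000


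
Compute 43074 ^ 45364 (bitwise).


0b1010100001000010 ^ 0b1011000100110100 = 0b1100101110110 = 6518

6518


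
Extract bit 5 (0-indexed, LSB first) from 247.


0b11110111, position 5 = 1

1


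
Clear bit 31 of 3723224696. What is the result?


3723224696 & ~(1 << 31) = 1575741048

1575741048


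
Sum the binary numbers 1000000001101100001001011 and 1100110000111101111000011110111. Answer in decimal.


1000000001101100001001011 + 1100110000111101111000011110111 = 1100111000111111100100101000010 = 1730136386

1730136386


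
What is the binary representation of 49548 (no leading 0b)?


49548 = 1100000110001100 in binary

1100000110001100


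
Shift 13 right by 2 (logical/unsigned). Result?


0b1101 >> 2 = 0b11 = 3

3


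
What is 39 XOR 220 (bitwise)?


0b100111 ^ 0b11011100 = 0b11111011 = 251

251


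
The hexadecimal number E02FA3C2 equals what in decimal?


E02FA3C2 hex = 3761218498 decimal

3761218498


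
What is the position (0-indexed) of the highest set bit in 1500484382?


0b1011001011011111001001100011110. Highest set bit at position 30

30


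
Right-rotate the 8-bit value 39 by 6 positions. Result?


Rotate 0b100111 right by 6 (8-bit) = 0b10011100 = 156

156


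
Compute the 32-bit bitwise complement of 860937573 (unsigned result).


~0b110011010100001101110101100101 = 0b11001100101011110010001010011010 = 3434029722 (32-bit unsigned)

3434029722


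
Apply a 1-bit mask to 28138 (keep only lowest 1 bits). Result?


28138 & 1 = 0

0


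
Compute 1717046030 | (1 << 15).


1717046030 | (1 << 15) = 1717046030 | 32768 = 1717078798

1717078798


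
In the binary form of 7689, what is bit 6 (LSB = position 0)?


0b1111000001001, position 6 = 0

0


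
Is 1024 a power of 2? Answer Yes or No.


0b10000000000. Only one bit set => Yes

Yes


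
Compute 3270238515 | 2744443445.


0b11000010111010111110000100110011 | 0b10100011100101001110001000110101 = 0b11100011111111111110001100110111 = 3825197879

3825197879


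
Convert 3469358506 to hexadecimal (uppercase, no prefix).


3469358506 = CECA35AA hex

CECA35AA


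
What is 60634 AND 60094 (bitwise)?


0b1110110011011010 & 0b1110101010111110 = 0b1110100010011010 = 59546

59546


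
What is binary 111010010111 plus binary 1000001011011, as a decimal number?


111010010111 + 1000001011011 = 1111011110010 = 7922

7922


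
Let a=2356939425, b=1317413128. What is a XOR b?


2356939425 ^ 1317413128 = 3271175081

3271175081


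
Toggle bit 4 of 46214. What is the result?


46214 ^ (1 << 4) = 46214 ^ 16 = 46230

46230


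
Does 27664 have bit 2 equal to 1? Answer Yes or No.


0b110110000010000, bit 2 = 0. No

No


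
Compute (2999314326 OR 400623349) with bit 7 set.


Step 1: 2999314326 | 400623349 = 3085297655
Step 2: 3085297655 | (1 << 7) = 3085297655 | 128 = 3085297655

3085297655


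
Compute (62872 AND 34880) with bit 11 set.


Step 1: 62872 & 34880 = 32768
Step 2: 32768 | (1 << 11) = 32768 | 2048 = 34816

34816


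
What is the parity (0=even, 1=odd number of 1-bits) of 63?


0b111111 has 6 ones => parity 0

0


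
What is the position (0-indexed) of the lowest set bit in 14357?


0b11100000010101. Lowest set bit at position 0

0


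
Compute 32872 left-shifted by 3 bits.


0b1000000001101000 << 3 = 0b1000000001101000000 = 262976

262976


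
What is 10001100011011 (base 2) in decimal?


10001100011011 in decimal = 8987

8987


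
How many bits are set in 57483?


0b1110000010001011 has 7 set bits

7


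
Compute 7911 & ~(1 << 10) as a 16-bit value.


7911 & ~(1 << 10) = 6887

6887


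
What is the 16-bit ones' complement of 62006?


62006 ^ 65535 = 3529

3529


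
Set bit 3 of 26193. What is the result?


26193 | (1 << 3) = 26193 | 8 = 26201

26201


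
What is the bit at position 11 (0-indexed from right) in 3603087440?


0b11010110110000101100000001010000, position 11 = 0

0


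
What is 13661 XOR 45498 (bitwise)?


0b11010101011101 ^ 0b1011000110111010 = 0b1000010011100111 = 34023

34023


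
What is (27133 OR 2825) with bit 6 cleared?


Step 1: 27133 | 2825 = 27645
Step 2: 27645 & ~(1 << 6) = 27581

27581


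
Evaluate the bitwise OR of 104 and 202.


0b1101000 | 0b11001010 = 0b11101010 = 234

234


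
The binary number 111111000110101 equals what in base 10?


111111000110101 in decimal = 32309

32309


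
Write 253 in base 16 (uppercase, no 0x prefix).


253 = FD hex

FD


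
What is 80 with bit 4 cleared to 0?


80 & ~(1 << 4) = 64

64


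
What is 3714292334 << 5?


0b11011101011000111001101001101110 << 5 = 0b1101110101100011100110100110111000000 = 118857354688

118857354688


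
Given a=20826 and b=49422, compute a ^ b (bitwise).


20826 ^ 49422 = 36948

36948


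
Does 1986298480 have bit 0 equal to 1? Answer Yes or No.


0b1110110011001001000001001110000, bit 0 = 0. No

No


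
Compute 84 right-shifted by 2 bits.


0b1010100 >> 2 = 0b10101 = 21

21


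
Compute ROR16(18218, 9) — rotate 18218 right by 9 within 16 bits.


Rotate 0b100011100101010 right by 9 (16-bit) = 0b1001010100100011 = 38179

38179


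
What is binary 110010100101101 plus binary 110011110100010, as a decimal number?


110010100101101 + 110011110100010 = 1100110011001111 = 52431

52431


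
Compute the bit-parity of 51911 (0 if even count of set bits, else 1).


0b1100101011000111 has 9 ones => parity 1

1


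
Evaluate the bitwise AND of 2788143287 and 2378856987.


0b10100110001011111011000010110111 & 0b10001101110010100111101000011011 = 0b10000100000010100011000000010011 = 2215260179

2215260179


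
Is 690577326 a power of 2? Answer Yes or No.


0b101001001010010101111110101110. Multiple bits set => No

No


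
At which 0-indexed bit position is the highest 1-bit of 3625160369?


0b11011000000100111000111010110001. Highest set bit at position 31

31


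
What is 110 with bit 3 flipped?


110 ^ (1 << 3) = 110 ^ 8 = 102

102


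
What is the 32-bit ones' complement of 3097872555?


3097872555 ^ 4294967295 = 1197094740

1197094740


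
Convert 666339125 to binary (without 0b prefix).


666339125 = 100111101101111000011100110101 in binary

100111101101111000011100110101


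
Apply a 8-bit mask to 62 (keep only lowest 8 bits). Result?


62 & 255 = 62

62


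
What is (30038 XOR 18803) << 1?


Step 1: 30038 ^ 18803 = 15397
Step 2: 15397 << 1 = 30794

30794


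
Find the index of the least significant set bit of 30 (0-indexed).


0b11110. Lowest set bit at position 1

1


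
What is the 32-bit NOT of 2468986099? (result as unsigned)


~0b10010011001010011011110011110011 = 0b1101100110101100100001100001100 = 1825981196 (32-bit unsigned)

1825981196


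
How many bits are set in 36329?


0b1000110111101001 has 9 set bits

9


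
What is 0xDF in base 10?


DF hex = 223 decimal

223


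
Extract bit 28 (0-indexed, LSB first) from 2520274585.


0b10010110001110000101011010011001, position 28 = 1

1


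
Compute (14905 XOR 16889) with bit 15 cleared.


Step 1: 14905 ^ 16889 = 31680
Step 2: 31680 & ~(1 << 15) = 31680

31680


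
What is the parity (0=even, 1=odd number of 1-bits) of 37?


0b100101 has 3 ones => parity 1

1


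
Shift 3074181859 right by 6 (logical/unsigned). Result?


0b10110111001111000100101011100011 >> 6 = 0b10110111001111000100101011 = 48034091

48034091


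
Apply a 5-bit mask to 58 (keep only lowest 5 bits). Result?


58 & 31 = 26

26


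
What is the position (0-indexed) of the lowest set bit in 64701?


0b1111110010111101. Lowest set bit at position 0

0


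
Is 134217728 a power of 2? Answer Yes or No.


0b1000000000000000000000000000. Only one bit set => Yes

Yes


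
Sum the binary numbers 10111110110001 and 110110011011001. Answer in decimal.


10111110110001 + 110110011011001 = 1001110010001010 = 40074

40074


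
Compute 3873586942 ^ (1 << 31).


3873586942 ^ (1 << 31) = 3873586942 ^ 2147483648 = 1726103294

1726103294


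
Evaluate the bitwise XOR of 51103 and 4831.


0b1100011110011111 ^ 0b1001011011111 = 0b1101010101000000 = 54592

54592


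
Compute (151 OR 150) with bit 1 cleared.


Step 1: 151 | 150 = 151
Step 2: 151 & ~(1 << 1) = 149

149


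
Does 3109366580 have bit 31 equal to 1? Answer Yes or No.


0b10111001010101010010101100110100, bit 31 = 1. Yes

Yes


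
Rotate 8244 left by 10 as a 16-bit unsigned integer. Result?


Rotate 0b10000000110100 left by 10 (16-bit) = 0b1101000010000000 = 53376

53376


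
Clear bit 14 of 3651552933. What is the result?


3651552933 & ~(1 << 14) = 3651536549

3651536549


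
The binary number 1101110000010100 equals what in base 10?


1101110000010100 in decimal = 56340

56340


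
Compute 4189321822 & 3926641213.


0b11111001101100111111101001011110 & 0b11101010000010111100101000111101 = 0b11101000000000111100101000011100 = 3892562460

3892562460


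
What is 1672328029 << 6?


0b1100011101011011011001101011101 << 6 = 0b1100011101011011011001101011101000000 = 107028993856

107028993856


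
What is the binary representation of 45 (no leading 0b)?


45 = 101101 in binary

101101


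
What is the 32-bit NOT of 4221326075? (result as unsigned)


~0b11111011100111000101001011111011 = 0b100011000111010110100000100 = 73641220 (32-bit unsigned)

73641220


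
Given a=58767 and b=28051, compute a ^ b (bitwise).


58767 ^ 28051 = 34844

34844


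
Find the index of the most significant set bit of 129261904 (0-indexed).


0b111101101000110000101010000. Highest set bit at position 26

26


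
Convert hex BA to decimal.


BA hex = 186 decimal

186


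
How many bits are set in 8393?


0b10000011001001 has 5 set bits

5


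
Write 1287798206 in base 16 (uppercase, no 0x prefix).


1287798206 = 4CC23DBE hex

4CC23DBE


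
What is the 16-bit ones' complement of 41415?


41415 ^ 65535 = 24120

24120


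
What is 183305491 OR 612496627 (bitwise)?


0b1010111011010000010100010011 | 0b100100100000011111010011110011 = 0b101110111011011111010111110011 = 787346931

787346931


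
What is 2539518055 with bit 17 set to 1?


2539518055 | (1 << 17) = 2539518055 | 131072 = 2539649127

2539649127


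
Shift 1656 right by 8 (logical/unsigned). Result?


0b11001111000 >> 8 = 0b110 = 6

6


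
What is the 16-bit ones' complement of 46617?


46617 ^ 65535 = 18918

18918


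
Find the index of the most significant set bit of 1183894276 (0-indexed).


0b1000110100100001100101100000100. Highest set bit at position 30

30


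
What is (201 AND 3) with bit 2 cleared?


Step 1: 201 & 3 = 1
Step 2: 1 & ~(1 << 2) = 1

1


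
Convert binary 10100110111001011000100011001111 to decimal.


10100110111001011000100011001111 in decimal = 2800060623

2800060623
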